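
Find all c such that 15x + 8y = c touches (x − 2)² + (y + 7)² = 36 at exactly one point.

c = −128 or c = 76

The line touches the circle iff its distance from (2, −7) is 6:
|15·2 + 8·(−7) − c| / √289 = 6
|c − (−26)| = 6·17, so c = 76 or c = −128.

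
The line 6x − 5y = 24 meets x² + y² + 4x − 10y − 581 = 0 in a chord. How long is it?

6√61

Centre (−2, 5), r² = 610. Perpendicular distance d from centre to line = |−61| / √61 = 61/√61.
Chord = 2√(r² − d²) = 2·√(549) = 6√61.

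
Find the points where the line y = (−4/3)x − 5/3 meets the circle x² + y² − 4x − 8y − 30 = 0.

Express y = (−5 − 4x)/3 and substitute into the circle:
25x² + 100x − 125 = 0  ⟹  x² + 4x − 5 = 0
x = 1 or x = −5, giving (1, −3) and (−5, 5).

(−5, 5) and (1, −3)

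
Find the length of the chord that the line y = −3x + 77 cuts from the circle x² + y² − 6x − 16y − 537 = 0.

10√10

The distance from (3, 8) to the line is 60/√10, and r² = 610.
Half the chord is √(r² − d²) = √(250), so the full chord is 10√10.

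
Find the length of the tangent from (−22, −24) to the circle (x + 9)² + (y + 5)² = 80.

Centre (−9, −5), r² = 80. |PO|² = (−13)² + (−19)² = 530.
Power of the point: PT² = |PO|² − r² = 450, so PT = 15√2.

15√2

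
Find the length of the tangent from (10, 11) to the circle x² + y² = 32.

The centre is (0, 0) and r = 4√2. The square of the distance from P to the centre is 100 + 121 = 221.
By the tangent–radius right angle, tangent length = √(|PO|² − r²) = √189 = 3√21.

3√21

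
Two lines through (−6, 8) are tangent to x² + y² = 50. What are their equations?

x + 7y = 50 and 7x − y = −50

A line y − (8) = m(x − (−6)) is tangent when its distance from (0, 0) is 5√2:
[m·(6) − (−8)]² = 50(m² + 1)
7m² − 48m − 7 = 0, so m = −1/7 or m = 7.
With m = −1/7: x + 7y = 50. With m = 7: 7x − y = −50.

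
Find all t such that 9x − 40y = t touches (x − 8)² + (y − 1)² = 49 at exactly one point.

The line touches the circle iff its distance from (8, 1) is 7:
|9·8 − 40·1 − t| / √1681 = 7
|t − (32)| = 7·41, so t = 319 or t = −255.

t = −255 or t = 319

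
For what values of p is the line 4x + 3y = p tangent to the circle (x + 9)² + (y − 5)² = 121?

p = −76 or p = 34

For a tangent, require d(centre, line) = r = 11.
|4·(−9) + 3·5 − p| / √25 = 11
|p − (−21)| = 11·5, so p = 34 or p = −76.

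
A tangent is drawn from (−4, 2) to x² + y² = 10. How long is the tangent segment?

The centre is (0, 0) and r = √10. The square of the distance from P to the centre is 16 + 4 = 20.
By the tangent–radius right angle, tangent length = √(|PO|² − r²) = √10.

√10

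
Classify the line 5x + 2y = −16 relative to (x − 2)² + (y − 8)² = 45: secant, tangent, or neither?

neither

Substituting the line into the circle gives 29x² + 304x + 860 = 0.
Discriminant = (304)² − 4·29·(860) = −7344 < 0.
No real roots: the line does not meet the circle.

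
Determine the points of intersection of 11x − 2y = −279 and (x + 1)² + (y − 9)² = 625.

Express y = (279 + 11x)/2 and substitute into the circle:
125x² + 5750x + 65625 = 0  ⟹  x² + 46x + 525 = 0
x = −21 or x = −25, giving (−21, 24) and (−25, 2).

(−25, 2) and (−21, 24)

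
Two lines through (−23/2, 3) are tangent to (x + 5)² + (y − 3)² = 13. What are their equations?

2x + 3y = −14 and 2x − 3y = −32

A line y − (3) = m(x − (−23/2)) is tangent when its distance from (−5, 3) is √13:
[m·(13/2) − (0)]² = 13(m² + 1)
9m² − 4 = 0, so m = −2/3 or m = 2/3.
Through (−23/2, 3) these give 2x + 3y = −14 and 2x − 3y = −32.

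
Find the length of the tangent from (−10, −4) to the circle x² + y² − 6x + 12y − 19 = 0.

With centre O = (3, −6), |OP|² = 173 and r² = 64.
By the tangent–radius right angle, tangent length = √(|PO|² − r²) = √109.

√109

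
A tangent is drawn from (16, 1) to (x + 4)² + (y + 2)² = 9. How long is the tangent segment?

20

Centre (−4, −2), r² = 9. |PO|² = (20)² + (3)² = 409.
Power of the point: PT² = |PO|² − r² = 400, so PT = 20.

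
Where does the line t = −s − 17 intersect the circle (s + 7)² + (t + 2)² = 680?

Substitute t = −s − 17:
2s² + 44s − 406 = 0  ⟹  s² + 22s − 203 = 0
s = 7 or s = −29, giving (7, −24) and (−29, 12).

(−29, 12) and (7, −24)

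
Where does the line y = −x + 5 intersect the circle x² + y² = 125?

(−5, 10) and (10, −5)

Express y = −x + 5 and substitute into the circle:
2x² − 10x − 100 = 0  ⟹  x² − 5x − 50 = 0
x = 10 or x = −5, giving (10, −5) and (−5, 10).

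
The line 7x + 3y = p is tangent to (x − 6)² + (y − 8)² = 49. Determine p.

p = 66 ± 7√58

For a tangent, require d(centre, line) = r = 7.
|7·6 + 3·8 − p| / √58 = 7
|p − (66)| = 7√58.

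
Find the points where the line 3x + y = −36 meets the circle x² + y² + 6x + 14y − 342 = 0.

(−15, 9) and (−3, −27)

Express y = −3x − 36 and substitute into the circle:
10x² + 180x + 450 = 0  ⟹  x² + 18x + 45 = 0
x = −3 or x = −15, giving (−3, −27) and (−15, 9).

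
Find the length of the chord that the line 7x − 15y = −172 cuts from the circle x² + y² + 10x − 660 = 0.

3√274

The distance from (−5, 0) to the line is 137/√274, and r² = 685.
Chord = 2√(r² − d²) = 2·√(1233/2) = 3√274.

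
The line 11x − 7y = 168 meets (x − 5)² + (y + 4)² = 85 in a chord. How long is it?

√170

The distance from (5, −4) to the line is 85/√170, and r² = 85.
Half the chord is √(r² − d²) = √(85/2), so the full chord is √170.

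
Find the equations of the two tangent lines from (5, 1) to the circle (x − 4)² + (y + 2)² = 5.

x − 2y = 3 and 2x + y = 11

Write the tangent as mx − y + (1 − m·(5)) = 0 and set its distance from the centre to √5:
[m·(−1) − (−3)]² = 5(m² + 1)
2m² + 3m − 2 = 0, so m = 1/2 or m = −2.
Through (5, 1) these give x − 2y = 3 and 2x + y = 11.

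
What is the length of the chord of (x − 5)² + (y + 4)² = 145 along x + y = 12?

The distance from (5, −4) to the line is 11/√2, and r² = 145.
Chord = 2√(r² − d²) = 2·√(169/2) = 13√2.

13√2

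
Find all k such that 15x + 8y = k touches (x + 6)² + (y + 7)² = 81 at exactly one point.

k = −299 or k = 7

Tangency holds when the distance from the centre (−6, −7) to the line equals the radius 9:
|15·(−6) + 8·(−7) − k| / √289 = 9
|k − (−146)| = 9·17, so k = 7 or k = −299.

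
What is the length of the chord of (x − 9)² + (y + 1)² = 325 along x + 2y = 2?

16√5

The distance from (9, −1) to the line is 5/√5, and r² = 325.
Chord = 2√(r² − d²) = 2·√(320) = 16√5.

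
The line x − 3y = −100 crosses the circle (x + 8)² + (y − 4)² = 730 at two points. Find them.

From the line, y = (100 + x)/3. Substituting:
10x² + 320x + 1750 = 0  ⟹  x² + 32x + 175 = 0
x = −7 or x = −25, giving (−7, 31) and (−25, 25).

(−25, 25) and (−7, 31)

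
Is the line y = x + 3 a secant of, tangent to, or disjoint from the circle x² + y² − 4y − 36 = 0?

secant

Substituting the line into the circle gives 2x² + 2x − 39 = 0.
Discriminant = (2)² − 4·2·(−39) = 316 > 0.
Two real roots: the line is a secant.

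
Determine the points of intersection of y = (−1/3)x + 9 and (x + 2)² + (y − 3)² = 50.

(−3, 10) and (3, 8)

From the line, y = (27 − x)/3. Substituting:
10x² − 90 = 0  ⟹  x² − 9 = 0
x = 3 or x = −3, giving (3, 8) and (−3, 10).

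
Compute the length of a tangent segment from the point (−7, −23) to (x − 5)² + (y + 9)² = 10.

The centre is (5, −9) and r = √10. The square of the distance from P to the centre is 144 + 196 = 340.
Power of the point: PT² = |PO|² − r² = 330, so PT = √330.

√330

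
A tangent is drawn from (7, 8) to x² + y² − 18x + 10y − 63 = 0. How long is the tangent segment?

Centre (9, −5), r² = 169. |PO|² = (−2)² + (13)² = 173.
By the tangent–radius right angle, tangent length = √(|PO|² − r²) = √4 = 2.

2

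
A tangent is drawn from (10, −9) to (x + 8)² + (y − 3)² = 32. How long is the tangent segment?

Centre (−8, 3), r² = 32. |PO|² = (18)² + (−12)² = 468.
By the tangent–radius right angle, tangent length = √(|PO|² − r²) = √436 = 2√109.

2√109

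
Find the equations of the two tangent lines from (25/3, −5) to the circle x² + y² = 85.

Write the tangent as mx − y + (−5 − m·(25/3)) = 0 and set its distance from the centre to √85:
(−25/3m − (5))² = 85(m² + 1)
14m² − 75m + 54 = 0, so m = 6/7 or m = 9/2.
Through (25/3, −5) these give 6x − 7y = 85 and 9x − 2y = 85.

6x − 7y = 85 and 9x − 2y = 85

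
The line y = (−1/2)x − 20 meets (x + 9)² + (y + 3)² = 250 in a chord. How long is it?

The distance from (−9, −3) to the line is 25/√5, and r² = 250.
Chord = 2√(r² − d²) = 2·√(125) = 10√5.

10√5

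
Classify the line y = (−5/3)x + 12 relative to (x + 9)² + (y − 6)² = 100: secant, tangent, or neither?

Substituting the line into the circle gives 34x² − 18x + 153 = 0.
Discriminant = (−18)² − 4·34·(153) = −20484 < 0.
No real roots: the line does not meet the circle.

neither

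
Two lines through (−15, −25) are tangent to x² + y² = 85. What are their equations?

6x − 7y = 85 and 9x − 2y = −85

A line y − (−25) = m(x − (−15)) is tangent when its distance from (0, 0) is √85:
[m·(15) − (25)]² = 85(m² + 1)
14m² − 75m + 54 = 0, so m = 6/7 or m = 9/2.
Through (−15, −25) these give 6x − 7y = 85 and 9x − 2y = −85.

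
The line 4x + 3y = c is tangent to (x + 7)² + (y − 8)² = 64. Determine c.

c = −44 or c = 36

The line touches the circle iff its distance from (−7, 8) is 8:
|4·(−7) + 3·8 − c| / √25 = 8
|c − (−4)| = 8·5, so c = 36 or c = −44.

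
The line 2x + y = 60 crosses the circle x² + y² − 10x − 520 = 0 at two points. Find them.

Express y = −2x + 60 and substitute into the circle:
5x² − 250x + 3080 = 0  ⟹  x² − 50x + 616 = 0
x = 28 or x = 22, giving (28, 4) and (22, 16).

(22, 16) and (28, 4)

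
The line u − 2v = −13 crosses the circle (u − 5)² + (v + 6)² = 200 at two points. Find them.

From the line, v = (13 + u)/2. Substituting:
5u² + 10u − 75 = 0  ⟹  u² + 2u − 15 = 0
u = 3 or u = −5, giving (3, 8) and (−5, 4).

(−5, 4) and (3, 8)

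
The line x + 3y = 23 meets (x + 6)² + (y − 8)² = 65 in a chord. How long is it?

5√10

Substitute y = (23 − x)/3:
10x² + 110x − 260 = 0  ⟹  x² + 11x − 26 = 0
x = 2 or x = −13, giving (2, 7) and (−13, 12).
|(2, 7) − (−13, 12)| = √((15)² + (−5)²) = 5√10.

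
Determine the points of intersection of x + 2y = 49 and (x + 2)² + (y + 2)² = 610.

(7, 21) and (11, 19)

Substitute y = (49 − x)/2:
5x² − 90x + 385 = 0  ⟹  x² − 18x + 77 = 0
x = 11 or x = 7, giving (11, 19) and (7, 21).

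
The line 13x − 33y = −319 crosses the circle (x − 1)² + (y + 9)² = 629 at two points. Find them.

Express y = (319 + 13x)/33 and substitute into the circle:
1258x² + 13838x − 304436 = 0  ⟹  x² + 11x − 242 = 0
x = 11 or x = −22, giving (11, 14) and (−22, 1).

(−22, 1) and (11, 14)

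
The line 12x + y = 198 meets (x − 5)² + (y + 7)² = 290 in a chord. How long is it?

The distance from (5, −7) to the line is 145/√145, and r² = 290.
Half the chord is √(r² − d²) = √(145), so the full chord is 2√145.

2√145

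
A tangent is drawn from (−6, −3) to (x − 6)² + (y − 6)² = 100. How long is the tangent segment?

5√5

The centre is (6, 6) and r = 10. The square of the distance from P to the centre is 144 + 81 = 225.
By the tangent–radius right angle, tangent length = √(|PO|² − r²) = √125 = 5√5.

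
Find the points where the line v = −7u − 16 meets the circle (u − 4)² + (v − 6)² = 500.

Express v = −7u − 16 and substitute into the circle:
50u² + 300u = 0  ⟹  u² + 6u = 0
u = 0 or u = −6, giving (0, −16) and (−6, 26).

(−6, 26) and (0, −16)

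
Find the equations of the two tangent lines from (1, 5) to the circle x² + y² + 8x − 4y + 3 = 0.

x + 4y = 21 and 4x − y = −1

Let a tangent through (1, 5) have slope m. Its distance from (−4, 2) must equal √17:
(−5m − (−3))² = 17(m² + 1)
4m² − 15m − 4 = 0, so m = −1/4 or m = 4.
With m = −1/4: x + 4y = 21. With m = 4: 4x − y = −1.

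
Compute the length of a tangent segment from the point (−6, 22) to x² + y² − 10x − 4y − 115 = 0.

With centre O = (5, 2), |OP|² = 521 and r² = 144.
By the tangent–radius right angle, tangent length = √(|PO|² − r²) = √377.

√377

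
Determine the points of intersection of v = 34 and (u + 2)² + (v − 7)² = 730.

(−3, 34) and (−1, 34)

Substitute v = 34:
u² + 4u + 3 = 0
u = −1 or u = −3, giving (−1, 34) and (−3, 34).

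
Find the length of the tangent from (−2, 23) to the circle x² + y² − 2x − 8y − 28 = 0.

5√13

With centre O = (1, 4), |OP|² = 370 and r² = 45.
Power of the point: PT² = |PO|² − r² = 325, so PT = 5√13.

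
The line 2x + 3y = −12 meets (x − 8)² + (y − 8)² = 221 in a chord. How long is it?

Substitute y = (−12 − 2x)/3:
13x² − 117 = 0  ⟹  x² − 9 = 0
x = 3 or x = −3, giving (3, −6) and (−3, −2).
Chord length = distance between (3, −6) and (−3, −2) = √52 = 2√13.

2√13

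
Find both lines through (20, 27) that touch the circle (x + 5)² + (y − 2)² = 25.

3x − 4y = −48 and 4x − 3y = −1

A line y − (27) = m(x − (20)) is tangent when its distance from (−5, 2) is 5:
(−25m − (−25))² = 25(m² + 1)
12m² − 25m + 12 = 0, so m = 3/4 or m = 4/3.
Through (20, 27) these give 3x − 4y = −48 and 4x − 3y = −1.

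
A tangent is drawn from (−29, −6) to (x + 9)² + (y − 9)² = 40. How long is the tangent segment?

The centre is (−9, 9) and r = 2√10. The square of the distance from P to the centre is 400 + 225 = 625.
The tangent meets the radius at right angles, so tangent² = |PO|² − r² = 625 − 40 = 585.

3√65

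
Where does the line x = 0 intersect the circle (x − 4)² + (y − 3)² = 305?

The line gives x = 0. Substituting into the circle:
y² − 6y − 280 = 0
y = 20 or y = −14, giving (0, 20) and (0, −14).

(0, −14) and (0, 20)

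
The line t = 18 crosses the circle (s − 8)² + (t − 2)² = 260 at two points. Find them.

Express t = 18 and substitute into the circle:
s² − 16s + 60 = 0
s = 10 or s = 6, giving (10, 18) and (6, 18).

(6, 18) and (10, 18)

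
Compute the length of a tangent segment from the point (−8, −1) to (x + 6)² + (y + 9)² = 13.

The centre is (−6, −9) and r = √13. The square of the distance from P to the centre is 4 + 64 = 68.
By the tangent–radius right angle, tangent length = √(|PO|² − r²) = √55.

√55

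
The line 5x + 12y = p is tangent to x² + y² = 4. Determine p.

Tangency holds when the distance from the centre (0, 0) to the line equals the radius 2:
|5·0 + 12·0 − p| / √169 = 2
|p| = 2·13, so p = 26 or p = −26.

p = −26 or p = 26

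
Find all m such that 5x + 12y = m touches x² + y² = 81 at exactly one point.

Tangency holds when the distance from the centre (0, 0) to the line equals the radius 9:
|5·0 + 12·0 − m| / √169 = 9
|m| = 9·13, so m = 117 or m = −117.

m = −117 or m = 117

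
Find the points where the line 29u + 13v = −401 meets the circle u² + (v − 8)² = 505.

(−21, 16) and (−8, −13)

Express v = (−401 − 29u)/13 and substitute into the circle:
1010u² + 29290u + 169680 = 0  ⟹  u² + 29u + 168 = 0
u = −8 or u = −21, giving (−8, −13) and (−21, 16).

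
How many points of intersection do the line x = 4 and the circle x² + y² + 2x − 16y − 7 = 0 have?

Centre (−1, 8), r² = 72. Distance² from centre to line = (−5)² = 25.
Since d² < r², the line cuts the circle twice.

2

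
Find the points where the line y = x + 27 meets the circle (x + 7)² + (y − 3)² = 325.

Express y = x + 27 and substitute into the circle:
2x² + 62x + 300 = 0  ⟹  x² + 31x + 150 = 0
x = −6 or x = −25, giving (−6, 21) and (−25, 2).

(−25, 2) and (−6, 21)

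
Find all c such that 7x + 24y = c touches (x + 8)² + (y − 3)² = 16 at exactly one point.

The line touches the circle iff its distance from (−8, 3) is 4:
|7·(−8) + 24·3 − c| / √625 = 4
|c − (16)| = 4·25, so c = 116 or c = −84.

c = −84 or c = 116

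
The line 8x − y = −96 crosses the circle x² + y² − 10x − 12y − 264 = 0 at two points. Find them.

Express y = 8x + 96 and substitute into the circle:
65x² + 1430x + 7800 = 0  ⟹  x² + 22x + 120 = 0
x = −10 or x = −12, giving (−10, 16) and (−12, 0).

(−12, 0) and (−10, 16)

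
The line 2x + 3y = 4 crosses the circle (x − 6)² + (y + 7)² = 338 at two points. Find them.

From the line, y = (4 − 2x)/3. Substituting:
13x² − 208x − 2093 = 0  ⟹  x² − 16x − 161 = 0
x = 23 or x = −7, giving (23, −14) and (−7, 6).

(−7, 6) and (23, −14)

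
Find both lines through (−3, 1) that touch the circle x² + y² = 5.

2x + y = −5 and x − 2y = −5

A line y − (1) = m(x − (−3)) is tangent when its distance from (0, 0) is √5:
[m·(3) − (−1)]² = 5(m² + 1)
2m² + 3m − 2 = 0, so m = −2 or m = 1/2.
Through (−3, 1) these give 2x + y = −5 and x − 2y = −5.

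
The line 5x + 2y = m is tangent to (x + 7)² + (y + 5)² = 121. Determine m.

m = −45 ± 11√29

Tangency holds when the distance from the centre (−7, −5) to the line equals the radius 11:
|5·(−7) + 2·(−5) − m| / √29 = 11
|m − (−45)| = 11√29.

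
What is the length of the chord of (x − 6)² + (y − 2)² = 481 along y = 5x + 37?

7√26

Centre (6, 2), r² = 481. Perpendicular distance d from centre to line = |65| / √26 = 65/√26.
Chord = 2√(r² − d²) = 2·√(637/2) = 7√26.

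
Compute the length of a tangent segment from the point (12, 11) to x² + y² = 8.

√257

The centre is (0, 0) and r = 2√2. The square of the distance from P to the centre is 144 + 121 = 265.
The tangent meets the radius at right angles, so tangent² = |PO|² − r² = 265 − 8 = 257.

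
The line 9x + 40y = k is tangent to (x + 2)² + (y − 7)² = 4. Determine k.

k = 180 or k = 344

For a tangent, require d(centre, line) = r = 2.
|9·(−2) + 40·7 − k| / √1681 = 2
|k − (262)| = 2·41, so k = 344 or k = 180.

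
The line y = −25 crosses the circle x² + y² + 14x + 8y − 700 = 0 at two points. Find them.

Express y = −25 and substitute into the circle:
x² + 14x − 275 = 0
x = 11 or x = −25, giving (11, −25) and (−25, −25).

(−25, −25) and (11, −25)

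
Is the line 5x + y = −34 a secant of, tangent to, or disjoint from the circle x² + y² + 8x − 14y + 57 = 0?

Centre (−4, 7), r² = 8. Distance² from centre to line = (21)²/26 = 441/26.
Since d² > r², the line lies outside the circle.

disjoint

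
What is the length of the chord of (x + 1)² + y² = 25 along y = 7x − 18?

From the line, y = 7x − 18. Substituting:
50x² − 250x + 300 = 0  ⟹  x² − 5x + 6 = 0
x = 3 or x = 2, giving (3, 3) and (2, −4).
|(3, 3) − (2, −4)| = √((1)² + (7)²) = 5√2.

5√2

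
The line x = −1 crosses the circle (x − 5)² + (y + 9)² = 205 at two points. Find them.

The line gives x = −1. Substituting into the circle:
y² + 18y − 88 = 0
y = 4 or y = −22, giving (−1, 4) and (−1, −22).

(−1, −22) and (−1, 4)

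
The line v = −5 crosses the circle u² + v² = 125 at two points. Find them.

Express v = −5 and substitute into the circle:
u² − 100 = 0
u = 10 or u = −10, giving (10, −5) and (−10, −5).

(−10, −5) and (10, −5)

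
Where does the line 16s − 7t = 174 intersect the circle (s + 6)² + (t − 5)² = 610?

(3, −18) and (17, 14)

Substitute t = (−174 + 16s)/7:
305s² − 6100s + 15555 = 0  ⟹  s² − 20s + 51 = 0
s = 17 or s = 3, giving (17, 14) and (3, −18).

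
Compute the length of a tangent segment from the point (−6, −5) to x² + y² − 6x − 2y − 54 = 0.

√53

With centre O = (3, 1), |OP|² = 117 and r² = 64.
By the tangent–radius right angle, tangent length = √(|PO|² − r²) = √53.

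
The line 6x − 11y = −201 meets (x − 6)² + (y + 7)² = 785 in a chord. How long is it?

2√157

Express y = (201 + 6x)/11 and substitute into the circle:
157x² + 1884x − 13345 = 0  ⟹  x² + 12x − 85 = 0
x = 5 or x = −17, giving (5, 21) and (−17, 9).
|(5, 21) − (−17, 9)| = √((22)² + (12)²) = 2√157.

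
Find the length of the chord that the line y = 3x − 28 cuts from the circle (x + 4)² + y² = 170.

2√10

Substitute y = 3x − 28:
10x² − 160x + 630 = 0  ⟹  x² − 16x + 63 = 0
x = 9 or x = 7, giving (9, −1) and (7, −7).
|(9, −1) − (7, −7)| = √((2)² + (6)²) = 2√10.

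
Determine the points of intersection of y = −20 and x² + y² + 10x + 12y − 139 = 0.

From the line, y = −20. Substituting:
x² + 10x + 21 = 0
x = −3 or x = −7, giving (−3, −20) and (−7, −20).

(−7, −20) and (−3, −20)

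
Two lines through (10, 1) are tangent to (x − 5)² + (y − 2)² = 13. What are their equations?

3x + 2y = 32 and 2x − 3y = 17

A line y − (1) = m(x − (10)) is tangent when its distance from (5, 2) is √13:
[m·(−5) − (1)]² = 13(m² + 1)
6m² + 5m − 6 = 0, so m = −3/2 or m = 2/3.
With m = −3/2: 3x + 2y = 32. With m = 2/3: 2x − 3y = 17.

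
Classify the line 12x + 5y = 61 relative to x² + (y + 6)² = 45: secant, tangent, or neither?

Substituting the line into the circle gives 169x² − 2184x + 7156 = 0.
Discriminant = (−2184)² − 4·169·(7156) = −67600 < 0.
No real roots: the line does not meet the circle.

neither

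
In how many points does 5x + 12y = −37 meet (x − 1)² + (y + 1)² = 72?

Centre (1, −1), r² = 72. Distance² from centre to line = (30)²/169 = 900/169.
Since d² < r², the line cuts the circle twice.

2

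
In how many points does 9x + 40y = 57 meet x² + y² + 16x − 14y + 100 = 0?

Substituting the line into the circle gives 1681x² + 29614x + 131329 = 0.
Discriminant = (29614)² − 4·1681·(131329) = −6067200 < 0.
No real roots: the line does not meet the circle.

0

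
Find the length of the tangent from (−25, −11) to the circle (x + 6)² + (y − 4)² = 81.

With centre O = (−6, 4), |OP|² = 586 and r² = 81.
By the tangent–radius right angle, tangent length = √(|PO|² − r²) = √505.

√505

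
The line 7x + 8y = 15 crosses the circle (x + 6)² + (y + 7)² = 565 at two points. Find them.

Express y = (15 − 7x)/8 and substitute into the circle:
113x² − 226x − 28815 = 0  ⟹  x² − 2x − 255 = 0
x = 17 or x = −15, giving (17, −13) and (−15, 15).

(−15, 15) and (17, −13)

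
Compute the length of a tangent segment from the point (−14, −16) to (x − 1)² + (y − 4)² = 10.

The centre is (1, 4) and r = √10. The square of the distance from P to the centre is 225 + 400 = 625.
The tangent meets the radius at right angles, so tangent² = |PO|² − r² = 625 − 10 = 615.

√615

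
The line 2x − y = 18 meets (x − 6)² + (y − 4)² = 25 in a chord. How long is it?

2√5

Centre (6, 4), r² = 25. Perpendicular distance d from centre to line = |−10| / √5 = 10/√5.
Chord = 2√(r² − d²) = 2·√(5) = 2√5.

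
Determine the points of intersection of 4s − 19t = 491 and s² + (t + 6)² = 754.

Substitute t = (−491 + 4s)/19:
377s² − 3016s − 130065 = 0  ⟹  s² − 8s − 345 = 0
s = 23 or s = −15, giving (23, −21) and (−15, −29).

(−15, −29) and (23, −21)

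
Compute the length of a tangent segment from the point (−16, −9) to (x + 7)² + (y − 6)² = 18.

With centre O = (−7, 6), |OP|² = 306 and r² = 18.
By the tangent–radius right angle, tangent length = √(|PO|² − r²) = √288 = 12√2.

12√2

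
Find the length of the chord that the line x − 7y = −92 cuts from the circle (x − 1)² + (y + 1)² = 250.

10√2

From the line, y = (92 + x)/7. Substituting:
50x² + 100x − 2400 = 0  ⟹  x² + 2x − 48 = 0
x = 6 or x = −8, giving (6, 14) and (−8, 12).
|(6, 14) − (−8, 12)| = √((14)² + (2)²) = 10√2.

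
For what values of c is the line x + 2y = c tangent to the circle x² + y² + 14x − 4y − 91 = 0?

c = −3 ± 12√5

The line touches the circle iff its distance from (−7, 2) is 12:
|1·(−7) + 2·2 − c| / √5 = 12
|c − (−3)| = 12√5.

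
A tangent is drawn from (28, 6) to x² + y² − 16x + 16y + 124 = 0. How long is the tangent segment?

The centre is (8, −8) and r = 2. The square of the distance from P to the centre is 400 + 196 = 596.
By the tangent–radius right angle, tangent length = √(|PO|² − r²) = √592 = 4√37.

4√37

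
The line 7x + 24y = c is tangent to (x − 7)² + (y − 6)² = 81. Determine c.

c = −32 or c = 418

The line touches the circle iff its distance from (7, 6) is 9:
|7·7 + 24·6 − c| / √625 = 9
|c − (193)| = 9·25, so c = 418 or c = −32.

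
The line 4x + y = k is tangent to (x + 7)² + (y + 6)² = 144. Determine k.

k = −34 ± 12√17

Tangency holds when the distance from the centre (−7, −6) to the line equals the radius 12:
|4·(−7) + 1·(−6) − k| / √17 = 12
|k − (−34)| = 12√17.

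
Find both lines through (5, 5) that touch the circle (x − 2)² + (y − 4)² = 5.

2x − y = 5 and x + 2y = 15

Write the tangent as mx − y + (5 − m·(5)) = 0 and set its distance from the centre to √5:
(−3m − (−1))² = 5(m² + 1)
2m² − 3m − 2 = 0, so m = 2 or m = −1/2.
With m = 2: 2x − y = 5. With m = −1/2: x + 2y = 15.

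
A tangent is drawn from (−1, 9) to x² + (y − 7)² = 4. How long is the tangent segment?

With centre O = (0, 7), |OP|² = 5 and r² = 4.
Power of the point: PT² = |PO|² − r² = 1, so PT = 1.

1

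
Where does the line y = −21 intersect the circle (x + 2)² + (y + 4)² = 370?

(−11, −21) and (7, −21)

Substitute y = −21:
x² + 4x − 77 = 0
x = 7 or x = −11, giving (7, −21) and (−11, −21).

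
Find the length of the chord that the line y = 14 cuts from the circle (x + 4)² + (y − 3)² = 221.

20

From the line, y = 14. Substituting:
x² + 8x − 84 = 0
x = 6 or x = −14, giving (6, 14) and (−14, 14).
|(6, 14) − (−14, 14)| = √((20)² + (0)²) = 20.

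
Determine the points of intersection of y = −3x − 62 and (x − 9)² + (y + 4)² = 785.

(−19, −5) and (−14, −20)

Substitute y = −3x − 62:
10x² + 330x + 2660 = 0  ⟹  x² + 33x + 266 = 0
x = −14 or x = −19, giving (−14, −20) and (−19, −5).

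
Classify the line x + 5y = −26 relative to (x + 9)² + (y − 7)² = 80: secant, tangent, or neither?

Centre (−9, 7), r² = 80. Distance² from centre to line = (52)²/26 = 104.
Since d² > r², the line lies outside the circle.

neither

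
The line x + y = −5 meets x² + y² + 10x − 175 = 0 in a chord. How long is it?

Centre (−5, 0), r² = 200. Perpendicular distance d from centre to line = |0| / √2 = 0/√2.
Half the chord is √(r² − d²) = √(200), so the full chord is 20√2.

20√2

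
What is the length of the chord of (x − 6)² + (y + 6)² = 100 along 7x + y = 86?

10√2

Centre (6, −6), r² = 100. Perpendicular distance d from centre to line = |−50| / √50 = 50/√50.
Chord = 2√(r² − d²) = 2·√(50) = 10√2.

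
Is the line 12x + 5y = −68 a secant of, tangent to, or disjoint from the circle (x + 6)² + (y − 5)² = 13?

secant

Substituting the line into the circle gives 169x² + 2532x + 9224 = 0.
Discriminant = (2532)² − 4·169·(9224) = 175600 > 0.
Two real roots: the line is a secant.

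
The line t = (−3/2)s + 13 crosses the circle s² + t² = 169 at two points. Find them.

Substitute t = (26 − 3s)/2:
13s² − 156s = 0  ⟹  s² − 12s = 0
s = 12 or s = 0, giving (12, −5) and (0, 13).

(0, 13) and (12, −5)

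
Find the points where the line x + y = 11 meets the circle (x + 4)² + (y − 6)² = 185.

From the line, y = −x + 11. Substituting:
2x² − 2x − 144 = 0  ⟹  x² − x − 72 = 0
x = 9 or x = −8, giving (9, 2) and (−8, 19).

(−8, 19) and (9, 2)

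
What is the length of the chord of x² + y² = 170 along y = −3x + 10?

8√10

Substitute y = −3x + 10:
10x² − 60x − 70 = 0  ⟹  x² − 6x − 7 = 0
x = 7 or x = −1, giving (7, −11) and (−1, 13).
|(7, −11) − (−1, 13)| = √((8)² + (−24)²) = 8√10.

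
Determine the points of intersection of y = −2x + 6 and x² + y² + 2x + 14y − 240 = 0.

Express y = −2x + 6 and substitute into the circle:
5x² − 50x − 120 = 0  ⟹  x² − 10x − 24 = 0
x = 12 or x = −2, giving (12, −18) and (−2, 10).

(−2, 10) and (12, −18)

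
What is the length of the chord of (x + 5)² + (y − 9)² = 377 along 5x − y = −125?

The distance from (−5, 9) to the line is 91/√26, and r² = 377.
Chord = 2√(r² − d²) = 2·√(117/2) = 3√26.

3√26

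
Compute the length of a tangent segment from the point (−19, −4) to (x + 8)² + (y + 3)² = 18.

Centre (−8, −3), r² = 18. |PO|² = (−11)² + (−1)² = 122.
The tangent meets the radius at right angles, so tangent² = |PO|² − r² = 122 − 18 = 104.

2√26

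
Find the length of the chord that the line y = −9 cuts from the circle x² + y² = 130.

From the line, y = −9. Substituting:
x² − 49 = 0
x = 7 or x = −7, giving (7, −9) and (−7, −9).
Chord length = distance between (7, −9) and (−7, −9) = √196 = 14.

14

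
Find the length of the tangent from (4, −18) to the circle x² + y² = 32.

The centre is (0, 0) and r = 4√2. The square of the distance from P to the centre is 16 + 324 = 340.
By the tangent–radius right angle, tangent length = √(|PO|² − r²) = √308 = 2√77.

2√77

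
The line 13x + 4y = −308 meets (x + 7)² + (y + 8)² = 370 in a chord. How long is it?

2√185

From the line, y = (−308 − 13x)/4. Substituting:
185x² + 7400x + 71040 = 0  ⟹  x² + 40x + 384 = 0
x = −16 or x = −24, giving (−16, −25) and (−24, 1).
|(−16, −25) − (−24, 1)| = √((8)² + (−26)²) = 2√185.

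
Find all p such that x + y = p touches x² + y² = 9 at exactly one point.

p = ±3√2

The line touches the circle iff its distance from (0, 0) is 3:
|1·0 + 1·0 − p| / √2 = 3
|p| = 3√2.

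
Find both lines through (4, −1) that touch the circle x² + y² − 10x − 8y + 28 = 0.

Write the tangent as mx − y + (−1 − m·(4)) = 0 and set its distance from the centre to √13:
(1m − (5))² = 13(m² + 1)
6m² + 5m − 6 = 0, so m = −3/2 or m = 2/3.
Through (4, −1) these give 3x + 2y = 10 and 2x − 3y = 11.

3x + 2y = 10 and 2x − 3y = 11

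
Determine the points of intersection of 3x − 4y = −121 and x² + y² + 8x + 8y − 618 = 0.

Substitute y = (121 + 3x)/4:
25x² + 950x + 8625 = 0  ⟹  x² + 38x + 345 = 0
x = −15 or x = −23, giving (−15, 19) and (−23, 13).

(−23, 13) and (−15, 19)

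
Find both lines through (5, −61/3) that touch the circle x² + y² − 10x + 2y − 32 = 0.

Write the tangent as mx − y + (−61/3 − m·(5)) = 0 and set its distance from the centre to √58:
[m·(0) − (58/3)]² = 58(m² + 1)
9m² − 49 = 0, so m = −7/3 or m = 7/3.
Through (5, −61/3) these give 7x + 3y = −26 and 7x − 3y = 96.

7x + 3y = −26 and 7x − 3y = 96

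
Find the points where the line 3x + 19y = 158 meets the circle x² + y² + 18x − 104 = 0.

From the line, y = (158 − 3x)/19. Substituting:
370x² + 5550x − 12580 = 0  ⟹  x² + 15x − 34 = 0
x = 2 or x = −17, giving (2, 8) and (−17, 11).

(−17, 11) and (2, 8)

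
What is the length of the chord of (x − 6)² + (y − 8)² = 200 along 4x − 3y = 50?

20

Express y = (−50 + 4x)/3 and substitute into the circle:
25x² − 700x + 4000 = 0  ⟹  x² − 28x + 160 = 0
x = 20 or x = 8, giving (20, 10) and (8, −6).
|(20, 10) − (8, −6)| = √((12)² + (16)²) = 20.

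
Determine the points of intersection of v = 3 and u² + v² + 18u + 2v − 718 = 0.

(−37, 3) and (19, 3)

From the line, v = 3. Substituting:
u² + 18u − 703 = 0
u = 19 or u = −37, giving (19, 3) and (−37, 3).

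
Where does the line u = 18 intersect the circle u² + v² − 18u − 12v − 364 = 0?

(18, −14) and (18, 26)

The line gives u = 18. Substituting into the circle:
v² − 12v − 364 = 0
v = 26 or v = −14, giving (18, 26) and (18, −14).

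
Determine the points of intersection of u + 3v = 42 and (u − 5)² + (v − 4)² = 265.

Substitute v = (42 − u)/3:
10u² − 150u − 1260 = 0  ⟹  u² − 15u − 126 = 0
u = 21 or u = −6, giving (21, 7) and (−6, 16).

(−6, 16) and (21, 7)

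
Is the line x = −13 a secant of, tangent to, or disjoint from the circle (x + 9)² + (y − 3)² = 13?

disjoint

d² = (1·(−9) + 0·3 − (−13))² = 16; r² = 13.
Since d² > r², the line lies outside the circle.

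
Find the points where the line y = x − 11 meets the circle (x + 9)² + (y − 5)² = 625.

(−9, −20) and (16, 5)

Substitute y = x − 11:
2x² − 14x − 288 = 0  ⟹  x² − 7x − 144 = 0
x = 16 or x = −9, giving (16, 5) and (−9, −20).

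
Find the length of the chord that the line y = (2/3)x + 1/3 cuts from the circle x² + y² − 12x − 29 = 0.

4√13

Substitute y = (1 + 2x)/3:
13x² − 104x − 260 = 0  ⟹  x² − 8x − 20 = 0
x = 10 or x = −2, giving (10, 7) and (−2, −1).
Chord length = distance between (10, 7) and (−2, −1) = √208 = 4√13.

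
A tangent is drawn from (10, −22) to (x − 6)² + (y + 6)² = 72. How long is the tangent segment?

Centre (6, −6), r² = 72. |PO|² = (4)² + (−16)² = 272.
Power of the point: PT² = |PO|² − r² = 200, so PT = 10√2.

10√2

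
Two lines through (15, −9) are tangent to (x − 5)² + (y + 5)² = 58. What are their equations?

Let a tangent through (15, −9) have slope m. Its distance from (5, −5) must equal √58:
(−10m − (4))² = 58(m² + 1)
21m² + 40m − 21 = 0, so m = 3/7 or m = −7/3.
With m = 3/7: 3x − 7y = 108. With m = −7/3: 7x + 3y = 78.

3x − 7y = 108 and 7x + 3y = 78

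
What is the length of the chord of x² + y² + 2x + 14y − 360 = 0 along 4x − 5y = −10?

6√41

Substitute y = (10 + 4x)/5:
41x² + 410x − 8200 = 0  ⟹  x² + 10x − 200 = 0
x = 10 or x = −20, giving (10, 10) and (−20, −14).
Chord length = distance between (10, 10) and (−20, −14) = √1476 = 6√41.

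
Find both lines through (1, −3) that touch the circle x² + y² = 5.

2x − y = 5 and x + 2y = −5

Write the tangent as mx − y + (−3 − m·(1)) = 0 and set its distance from the centre to √5:
(−1m − (3))² = 5(m² + 1)
2m² − 3m − 2 = 0, so m = 2 or m = −1/2.
With m = 2: 2x − y = 5. With m = −1/2: x + 2y = −5.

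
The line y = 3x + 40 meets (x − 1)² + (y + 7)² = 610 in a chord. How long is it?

The distance from (1, −7) to the line is 50/√10, and r² = 610.
Chord = 2√(r² − d²) = 2·√(360) = 12√10.

12√10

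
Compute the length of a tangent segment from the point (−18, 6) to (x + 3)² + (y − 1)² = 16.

The centre is (−3, 1) and r = 4. The square of the distance from P to the centre is 225 + 25 = 250.
By the tangent–radius right angle, tangent length = √(|PO|² − r²) = √234 = 3√26.

3√26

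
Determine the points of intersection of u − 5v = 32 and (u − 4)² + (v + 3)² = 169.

(−8, −8) and (17, −3)

From the line, v = (−32 + u)/5. Substituting:
26u² − 234u − 3536 = 0  ⟹  u² − 9u − 136 = 0
u = 17 or u = −8, giving (17, −3) and (−8, −8).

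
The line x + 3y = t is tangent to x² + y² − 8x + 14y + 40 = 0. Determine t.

The line touches the circle iff its distance from (4, −7) is 5:
|1·4 + 3·(−7) − t| / √10 = 5
|t − (−17)| = 5√10.

t = −17 ± 5√10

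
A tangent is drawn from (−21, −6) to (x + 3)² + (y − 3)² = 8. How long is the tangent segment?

√397

Centre (−3, 3), r² = 8. |PO|² = (−18)² + (−9)² = 405.
The tangent meets the radius at right angles, so tangent² = |PO|² − r² = 405 − 8 = 397.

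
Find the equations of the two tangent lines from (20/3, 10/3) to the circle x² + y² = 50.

7x + y = 50 and x + y = 10

A line y − (10/3) = m(x − (20/3)) is tangent when its distance from (0, 0) is 5√2:
(−20/3m − (−10/3))² = 50(m² + 1)
m² + 8m + 7 = 0, so m = −7 or m = −1.
With m = −7: 7x + y = 50. With m = −1: x + y = 10.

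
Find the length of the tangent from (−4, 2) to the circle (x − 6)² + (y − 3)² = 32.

√69

Centre (6, 3), r² = 32. |PO|² = (−10)² + (−1)² = 101.
The tangent meets the radius at right angles, so tangent² = |PO|² − r² = 101 − 32 = 69.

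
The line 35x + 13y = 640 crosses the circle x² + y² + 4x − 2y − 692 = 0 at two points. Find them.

(9, 25) and (22, −10)

Substitute y = (640 − 35x)/13:
1394x² − 43214x + 276012 = 0  ⟹  x² − 31x + 198 = 0
x = 22 or x = 9, giving (22, −10) and (9, 25).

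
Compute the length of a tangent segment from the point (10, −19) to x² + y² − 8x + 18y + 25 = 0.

8

The centre is (4, −9) and r = 6√2. The square of the distance from P to the centre is 36 + 100 = 136.
The tangent meets the radius at right angles, so tangent² = |PO|² − r² = 136 − 72 = 64.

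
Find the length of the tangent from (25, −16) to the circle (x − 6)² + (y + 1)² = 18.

2√142

With centre O = (6, −1), |OP|² = 586 and r² = 18.
Power of the point: PT² = |PO|² − r² = 568, so PT = 2√142.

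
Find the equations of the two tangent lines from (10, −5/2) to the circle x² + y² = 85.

Let a tangent through (10, −5/2) have slope m. Its distance from (0, 0) must equal √85:
(−10m − (5/2))² = 85(m² + 1)
12m² + 40m − 63 = 0, so m = −9/2 or m = 7/6.
Through (10, −5/2) these give 9x + 2y = 85 and 7x − 6y = 85.

9x + 2y = 85 and 7x − 6y = 85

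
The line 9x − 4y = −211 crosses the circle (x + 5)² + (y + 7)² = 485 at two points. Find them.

(−27, −8) and (−19, 10)

Express y = (211 + 9x)/4 and substitute into the circle:
97x² + 4462x + 49761 = 0  ⟹  x² + 46x + 513 = 0
x = −19 or x = −27, giving (−19, 10) and (−27, −8).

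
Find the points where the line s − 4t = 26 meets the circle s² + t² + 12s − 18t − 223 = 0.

Express t = (−26 + s)/4 and substitute into the circle:
17s² + 68s − 1020 = 0  ⟹  s² + 4s − 60 = 0
s = 6 or s = −10, giving (6, −5) and (−10, −9).

(−10, −9) and (6, −5)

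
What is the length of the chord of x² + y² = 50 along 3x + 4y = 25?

Substitute y = (25 − 3x)/4:
25x² − 150x − 175 = 0  ⟹  x² − 6x − 7 = 0
x = 7 or x = −1, giving (7, 1) and (−1, 7).
Chord length = distance between (7, 1) and (−1, 7) = √100 = 10.

10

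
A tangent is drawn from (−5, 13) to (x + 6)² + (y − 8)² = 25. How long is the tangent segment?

1

The centre is (−6, 8) and r = 5. The square of the distance from P to the centre is 1 + 25 = 26.
By the tangent–radius right angle, tangent length = √(|PO|² − r²) = √1 = 1.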